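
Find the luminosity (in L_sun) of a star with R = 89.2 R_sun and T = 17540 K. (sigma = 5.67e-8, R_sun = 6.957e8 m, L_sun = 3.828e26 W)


R = 89.2 * 6.957e8 m = 6.205644e+10 m. L = 4*pi*R^2*sigma*T^4 = 4*pi*(6.205644e+10)^2 * 5.67e-8 * 17540^4 = 2.597078007e+32 W. L/L_sun = 2.597078007e+32 / 3.828e26 = 678442.5306

678442.5306 L_sun


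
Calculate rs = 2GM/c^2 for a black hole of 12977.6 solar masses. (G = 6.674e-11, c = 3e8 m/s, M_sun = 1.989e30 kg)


M = 12977.6 * 1.989e30 kg = 2.58124464e+34 kg. rs = 2GM/c^2 = 2 * 6.674e-11 * 2.58124464e+34 / (3e8)^2 = 3.828e+07

3.828e+07 m


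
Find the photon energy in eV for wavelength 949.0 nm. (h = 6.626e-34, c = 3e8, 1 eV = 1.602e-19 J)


E = hc/lambda = 6.626e-34 * 3e8 / 9.490e-07 = 2.095e-19 J = 1.3075 eV

1.3075 eV


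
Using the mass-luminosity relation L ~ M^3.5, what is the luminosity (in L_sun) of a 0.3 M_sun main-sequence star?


L/L_sun = (M/M_sun)^3.5 = 0.3^3.5 = 0.0148

0.0148 L_sun


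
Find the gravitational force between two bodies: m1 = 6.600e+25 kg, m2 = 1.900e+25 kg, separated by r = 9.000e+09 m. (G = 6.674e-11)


F = G*m1*m2/r^2 = 6.674e-11 * 6.600e+25 * 1.900e+25 / (9.000e+09)^2 = 6.674e-11 * 1.254e+51 / 8.100e+19 = 1.033e+21

1.033e+21 N


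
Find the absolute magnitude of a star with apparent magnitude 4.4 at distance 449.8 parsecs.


M = m - 5*log10(d) + 5 = 4.4 - 5*log10(449.8) + 5 = -3.8651

-3.8651


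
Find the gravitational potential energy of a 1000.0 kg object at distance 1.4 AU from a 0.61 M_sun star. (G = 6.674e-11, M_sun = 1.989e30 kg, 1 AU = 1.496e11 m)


M = 0.61 * 1.989e30 kg = 1.21329e+30 kg; r = 1.4 AU * 1.496e11 m/AU = 2.0944e+11 m. U = -GM*m/r = -(6.674e-11 * 1.21329e+30 * 1000.0) / 2.0944e+11 = -3.866e+11

-3.866e+11 J


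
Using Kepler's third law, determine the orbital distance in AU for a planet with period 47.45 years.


a = P^(2/3) = 47.45^(2/3) = 13.1066

13.1066 AU


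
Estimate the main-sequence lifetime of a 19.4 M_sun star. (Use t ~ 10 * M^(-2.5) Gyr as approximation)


t = 10 * M^(-2.5) = 10 * 19.4^(-2.5) = 0.006

0.006 Gyr


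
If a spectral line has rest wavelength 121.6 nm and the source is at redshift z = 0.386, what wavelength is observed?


lam_obs = lam_emit * (1 + z) = 121.6 * (1 + 0.386) = 168.5376

168.5376 nm


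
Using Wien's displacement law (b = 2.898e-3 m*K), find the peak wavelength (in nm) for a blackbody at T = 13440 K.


lam_max = b / T = 2.898e-3 / 13440 = 2.156e-07 m = 215.625 nm

215.625 nm


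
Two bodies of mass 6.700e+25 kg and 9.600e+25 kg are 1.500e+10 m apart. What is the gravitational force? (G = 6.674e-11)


F = G*m1*m2/r^2 = 6.674e-11 * 6.700e+25 * 9.600e+25 / (1.500e+10)^2 = 6.674e-11 * 6.432e+51 / 2.250e+20 = 1.908e+21

1.908e+21 N


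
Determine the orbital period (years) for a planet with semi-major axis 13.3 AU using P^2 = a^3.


P = a^(3/2) = 13.3^1.5 = 48.504

48.504 years


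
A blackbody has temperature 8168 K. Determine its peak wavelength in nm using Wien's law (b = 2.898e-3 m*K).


lam_max = b / T = 2.898e-3 / 8168 = 3.548e-07 m = 354.7992 nm

354.7992 nm


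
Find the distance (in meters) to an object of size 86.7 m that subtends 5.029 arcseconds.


D = size / theta_rad, theta_rad = 5.029 * pi/(180*3600) = 2.438e-05, D = 3.556e+06

3.556e+06 m


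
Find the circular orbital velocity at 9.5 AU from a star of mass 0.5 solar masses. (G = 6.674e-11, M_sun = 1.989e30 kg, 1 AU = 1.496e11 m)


v = sqrt(GM/r) = sqrt(6.674e-11 * 9.945e+29 / 1.421e+12) = 6833.8886

6833.8886 m/s


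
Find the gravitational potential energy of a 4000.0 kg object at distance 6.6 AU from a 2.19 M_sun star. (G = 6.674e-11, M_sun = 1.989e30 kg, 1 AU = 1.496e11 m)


M = 2.19 * 1.989e30 kg = 4.35591e+30 kg; r = 6.6 AU * 1.496e11 m/AU = 9.8736e+11 m. U = -GM*m/r = -(6.674e-11 * 4.35591e+30 * 4000.0) / 9.8736e+11 = -1.178e+12

-1.178e+12 J


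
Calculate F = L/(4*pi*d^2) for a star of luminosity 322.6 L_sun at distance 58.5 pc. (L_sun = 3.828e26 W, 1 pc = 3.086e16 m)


F = L / (4*pi*d^2) = 1.235e+29 / (4*pi*(1.805e+18)^2) = 3.015e-09

3.015e-09 W/m^2


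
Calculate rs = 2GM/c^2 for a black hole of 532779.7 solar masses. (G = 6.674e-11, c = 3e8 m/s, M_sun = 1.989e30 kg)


M = 532779.7 * 1.989e30 kg = 1.059698823e+36 kg. rs = 2GM/c^2 = 2 * 6.674e-11 * 1.059698823e+36 / (3e8)^2 = 1.572e+09

1.572e+09 m


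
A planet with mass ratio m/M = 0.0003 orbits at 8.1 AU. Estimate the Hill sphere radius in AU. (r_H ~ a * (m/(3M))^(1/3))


r_H = a * (m/3M)^(1/3) = 8.1 * (0.0003/3)^(1/3) = 0.376

0.376 AU


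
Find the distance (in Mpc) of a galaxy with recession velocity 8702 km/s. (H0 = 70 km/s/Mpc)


d = v / H0 = 8702 / 70 = 124.3143

124.3143 Mpc


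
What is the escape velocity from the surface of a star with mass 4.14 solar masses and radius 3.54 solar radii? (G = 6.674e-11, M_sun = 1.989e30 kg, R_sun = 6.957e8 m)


M = 4.14 * 1.989e30 kg = 8.23446e+30 kg; R = 3.54 * 6.957e8 m = 2.462778e+09 m. v_esc = sqrt(2GM/R) = sqrt(2 * 6.674e-11 * 8.23446e+30 / 2.462778e+09) = 668056.2454

668056.2454 m/s


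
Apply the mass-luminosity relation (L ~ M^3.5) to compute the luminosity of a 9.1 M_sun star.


L/L_sun = (M/M_sun)^3.5 = 9.1^3.5 = 2273.2378

2273.2378 L_sun


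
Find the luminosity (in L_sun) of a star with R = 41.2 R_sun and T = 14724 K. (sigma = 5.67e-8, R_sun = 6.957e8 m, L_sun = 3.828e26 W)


R = 41.2 * 6.957e8 m = 2.866284e+10 m. L = 4*pi*R^2*sigma*T^4 = 4*pi*(2.866284e+10)^2 * 5.67e-8 * 14724^4 = 2.751278769e+31 W. L/L_sun = 2.751278769e+31 / 3.828e26 = 71872.4861

71872.4861 L_sun


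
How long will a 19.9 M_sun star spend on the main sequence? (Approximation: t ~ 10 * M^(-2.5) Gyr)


t = 10 * M^(-2.5) = 10 * 19.9^(-2.5) = 0.0057

0.0057 Gyr


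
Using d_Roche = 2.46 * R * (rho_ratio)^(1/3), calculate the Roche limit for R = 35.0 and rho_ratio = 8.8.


d_Roche = 2.46 * 35.0 * 8.8^(1/3) = 177.7586

177.7586


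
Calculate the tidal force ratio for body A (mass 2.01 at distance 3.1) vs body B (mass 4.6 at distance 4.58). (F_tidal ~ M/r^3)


Ratio = (M1/r1^3) / (M2/r2^3) = (2.01/3.1^3) / (4.6/4.58^3) = 1.4091

1.4091


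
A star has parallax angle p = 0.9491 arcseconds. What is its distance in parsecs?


d = 1/p = 1/0.9491 = 1.0536

1.0536 pc


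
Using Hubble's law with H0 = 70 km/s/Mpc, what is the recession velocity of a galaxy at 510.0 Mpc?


v = H0 * d = 70 * 510.0 = 35700.0

35700.0 km/s


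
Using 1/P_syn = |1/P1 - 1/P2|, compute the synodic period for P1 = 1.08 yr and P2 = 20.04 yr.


1/P_syn = |1/P1 - 1/P2| = |1/1.08 - 1/20.04| => P_syn = 1.1415

1.1415 years


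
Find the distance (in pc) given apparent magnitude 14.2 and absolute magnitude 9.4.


d = 10^((m - M + 5)/5) = 10^((14.2 - 9.4 + 5)/5) = 91.2011

91.2011 pc


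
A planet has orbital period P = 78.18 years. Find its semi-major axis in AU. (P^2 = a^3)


a = P^(2/3) = 78.18^(2/3) = 18.2837

18.2837 AU


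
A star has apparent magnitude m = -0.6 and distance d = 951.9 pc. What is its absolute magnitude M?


M = m - 5*log10(d) + 5 = -0.6 - 5*log10(951.9) + 5 = -10.493

-10.493


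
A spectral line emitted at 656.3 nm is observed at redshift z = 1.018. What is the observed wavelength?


lam_obs = lam_emit * (1 + z) = 656.3 * (1 + 1.018) = 1324.4134

1324.4134 nm


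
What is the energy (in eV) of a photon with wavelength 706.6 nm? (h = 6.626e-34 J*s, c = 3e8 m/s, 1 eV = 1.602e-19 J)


E = hc/lambda = 6.626e-34 * 3e8 / 7.066e-07 = 2.813e-19 J = 1.756 eV

1.756 eV


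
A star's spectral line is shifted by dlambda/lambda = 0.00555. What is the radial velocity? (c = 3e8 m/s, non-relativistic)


v = (dlambda/lambda) * c = 0.00555 * 3e8 = 1.665e+06

1.665e+06 m/s


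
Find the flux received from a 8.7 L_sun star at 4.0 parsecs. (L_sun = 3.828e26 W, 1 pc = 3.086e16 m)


F = L / (4*pi*d^2) = 3.330e+27 / (4*pi*(1.234e+17)^2) = 1.739e-08

1.739e-08 W/m^2


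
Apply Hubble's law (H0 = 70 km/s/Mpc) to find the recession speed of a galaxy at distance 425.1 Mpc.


v = H0 * d = 70 * 425.1 = 29757.0

29757.0 km/s


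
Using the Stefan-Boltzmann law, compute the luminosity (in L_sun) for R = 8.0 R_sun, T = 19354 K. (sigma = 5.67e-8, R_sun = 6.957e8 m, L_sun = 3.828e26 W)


R = 8.0 * 6.957e8 m = 5.5656e+09 m. L = 4*pi*R^2*sigma*T^4 = 4*pi*(5.5656e+09)^2 * 5.67e-8 * 19354^4 = 3.096705108e+30 W. L/L_sun = 3.096705108e+30 / 3.828e26 = 8089.6163

8089.6163 L_sun


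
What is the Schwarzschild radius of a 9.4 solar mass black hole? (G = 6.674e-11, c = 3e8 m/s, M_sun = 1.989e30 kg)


M = 9.4 * 1.989e30 kg = 1.86966e+31 kg. rs = 2GM/c^2 = 2 * 6.674e-11 * 1.86966e+31 / (3e8)^2 = 27729.1352

27729.1352 m


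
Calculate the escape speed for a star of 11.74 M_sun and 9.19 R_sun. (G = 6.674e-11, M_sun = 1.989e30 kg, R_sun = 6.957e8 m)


M = 11.74 * 1.989e30 kg = 2.335086e+31 kg; R = 9.19 * 6.957e8 m = 6.393483e+09 m. v_esc = sqrt(2GM/R) = sqrt(2 * 6.674e-11 * 2.335086e+31 / 6.393483e+09) = 698217.5835

698217.5835 m/s


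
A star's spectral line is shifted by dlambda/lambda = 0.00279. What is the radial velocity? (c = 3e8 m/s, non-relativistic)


v = (dlambda/lambda) * c = 0.00279 * 3e8 = 837000.0

837000.0 m/s


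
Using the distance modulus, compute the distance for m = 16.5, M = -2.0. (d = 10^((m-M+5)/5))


d = 10^((m - M + 5)/5) = 10^((16.5 - -2.0 + 5)/5) = 50118.7234

50118.7234 pc


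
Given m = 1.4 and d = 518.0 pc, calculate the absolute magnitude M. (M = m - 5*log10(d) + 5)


M = m - 5*log10(d) + 5 = 1.4 - 5*log10(518.0) + 5 = -7.1716

-7.1716


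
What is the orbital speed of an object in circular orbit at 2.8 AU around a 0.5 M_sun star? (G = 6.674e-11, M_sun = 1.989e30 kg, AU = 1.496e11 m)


v = sqrt(GM/r) = sqrt(6.674e-11 * 9.945e+29 / 4.189e+11) = 12587.8246

12587.8246 m/s


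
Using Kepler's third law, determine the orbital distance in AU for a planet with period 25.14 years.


a = P^(2/3) = 25.14^(2/3) = 8.5818

8.5818 AU


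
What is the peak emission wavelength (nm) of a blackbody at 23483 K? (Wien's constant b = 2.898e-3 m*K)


lam_max = b / T = 2.898e-3 / 23483 = 1.234e-07 m = 123.4084 nm

123.4084 nm


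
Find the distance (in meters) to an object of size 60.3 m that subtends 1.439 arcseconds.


D = size / theta_rad, theta_rad = 1.439 * pi/(180*3600) = 6.976e-06, D = 8.643e+06

8.643e+06 m


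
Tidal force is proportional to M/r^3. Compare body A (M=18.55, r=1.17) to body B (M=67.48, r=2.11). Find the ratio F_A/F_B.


Ratio = (M1/r1^3) / (M2/r2^3) = (18.55/1.17^3) / (67.48/2.11^3) = 1.6123

1.6123


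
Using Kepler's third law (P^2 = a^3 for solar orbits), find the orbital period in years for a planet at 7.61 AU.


P = a^(3/2) = 7.61^1.5 = 20.9931

20.9931 years


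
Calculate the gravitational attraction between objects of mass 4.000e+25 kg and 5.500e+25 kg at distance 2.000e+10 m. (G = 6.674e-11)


F = G*m1*m2/r^2 = 6.674e-11 * 4.000e+25 * 5.500e+25 / (2.000e+10)^2 = 6.674e-11 * 2.200e+51 / 4.000e+20 = 3.671e+20

3.671e+20 N


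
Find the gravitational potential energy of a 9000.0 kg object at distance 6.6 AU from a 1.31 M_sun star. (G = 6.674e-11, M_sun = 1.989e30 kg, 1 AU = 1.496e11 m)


M = 1.31 * 1.989e30 kg = 2.60559e+30 kg; r = 6.6 AU * 1.496e11 m/AU = 9.8736e+11 m. U = -GM*m/r = -(6.674e-11 * 2.60559e+30 * 9000.0) / 9.8736e+11 = -1.585e+12

-1.585e+12 J


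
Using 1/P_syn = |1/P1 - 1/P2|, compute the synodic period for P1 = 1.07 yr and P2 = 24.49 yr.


1/P_syn = |1/P1 - 1/P2| = |1/1.07 - 1/24.49| => P_syn = 1.1189

1.1189 years


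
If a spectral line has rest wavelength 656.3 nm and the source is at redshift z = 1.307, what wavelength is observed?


lam_obs = lam_emit * (1 + z) = 656.3 * (1 + 1.307) = 1514.0841

1514.0841 nm


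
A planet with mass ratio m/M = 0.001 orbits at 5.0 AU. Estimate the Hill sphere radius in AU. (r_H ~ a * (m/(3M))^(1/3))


r_H = a * (m/3M)^(1/3) = 5.0 * (0.001/3)^(1/3) = 0.3467

0.3467 AU


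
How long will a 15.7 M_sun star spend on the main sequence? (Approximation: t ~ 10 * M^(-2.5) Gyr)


t = 10 * M^(-2.5) = 10 * 15.7^(-2.5) = 0.0102

0.0102 Gyr


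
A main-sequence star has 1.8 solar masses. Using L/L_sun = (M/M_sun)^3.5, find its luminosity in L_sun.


L/L_sun = (M/M_sun)^3.5 = 1.8^3.5 = 7.8244

7.8244 L_sun


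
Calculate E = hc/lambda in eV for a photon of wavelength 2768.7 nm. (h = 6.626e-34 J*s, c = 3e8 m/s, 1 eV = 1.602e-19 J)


E = hc/lambda = 6.626e-34 * 3e8 / 2.769e-06 = 7.180e-20 J = 0.4482 eV

0.4482 eV


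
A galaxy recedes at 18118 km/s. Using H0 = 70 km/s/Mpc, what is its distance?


d = v / H0 = 18118 / 70 = 258.8286

258.8286 Mpc


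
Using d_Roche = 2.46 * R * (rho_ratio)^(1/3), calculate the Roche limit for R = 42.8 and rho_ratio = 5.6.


d_Roche = 2.46 * 42.8 * 5.6^(1/3) = 186.9713

186.9713


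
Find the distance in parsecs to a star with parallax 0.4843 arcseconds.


d = 1/p = 1/0.4843 = 2.0648

2.0648 pc


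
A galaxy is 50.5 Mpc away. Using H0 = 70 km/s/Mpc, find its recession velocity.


v = H0 * d = 70 * 50.5 = 3535.0

3535.0 km/s


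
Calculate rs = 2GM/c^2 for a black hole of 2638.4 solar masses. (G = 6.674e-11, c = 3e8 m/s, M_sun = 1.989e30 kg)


M = 2638.4 * 1.989e30 kg = 5.2477776e+33 kg. rs = 2GM/c^2 = 2 * 6.674e-11 * 5.2477776e+33 / (3e8)^2 = 7.783e+06

7.783e+06 m


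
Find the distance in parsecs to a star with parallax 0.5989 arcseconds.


d = 1/p = 1/0.5989 = 1.6697

1.6697 pc


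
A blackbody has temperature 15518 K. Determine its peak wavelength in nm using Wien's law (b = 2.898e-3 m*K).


lam_max = b / T = 2.898e-3 / 15518 = 1.868e-07 m = 186.7509 nm

186.7509 nm


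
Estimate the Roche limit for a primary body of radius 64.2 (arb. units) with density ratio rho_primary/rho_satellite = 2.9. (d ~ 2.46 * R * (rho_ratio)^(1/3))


d_Roche = 2.46 * 64.2 * 2.9^(1/3) = 225.2178

225.2178


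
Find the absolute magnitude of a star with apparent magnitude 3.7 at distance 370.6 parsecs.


M = m - 5*log10(d) + 5 = 3.7 - 5*log10(370.6) + 5 = -4.1445

-4.1445


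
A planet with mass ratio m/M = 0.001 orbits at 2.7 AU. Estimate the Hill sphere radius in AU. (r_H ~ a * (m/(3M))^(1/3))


r_H = a * (m/3M)^(1/3) = 2.7 * (0.001/3)^(1/3) = 0.1872

0.1872 AU


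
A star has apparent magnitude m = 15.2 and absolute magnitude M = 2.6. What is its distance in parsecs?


d = 10^((m - M + 5)/5) = 10^((15.2 - 2.6 + 5)/5) = 3311.3112

3311.3112 pc


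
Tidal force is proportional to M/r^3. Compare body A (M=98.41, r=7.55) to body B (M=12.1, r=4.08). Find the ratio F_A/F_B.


Ratio = (M1/r1^3) / (M2/r2^3) = (98.41/7.55^3) / (12.1/4.08^3) = 1.2835

1.2835


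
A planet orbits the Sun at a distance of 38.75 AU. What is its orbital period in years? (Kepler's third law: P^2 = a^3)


P = a^(3/2) = 38.75^1.5 = 241.2168

241.2168 years


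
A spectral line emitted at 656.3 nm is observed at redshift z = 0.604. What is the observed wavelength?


lam_obs = lam_emit * (1 + z) = 656.3 * (1 + 0.604) = 1052.7052

1052.7052 nm


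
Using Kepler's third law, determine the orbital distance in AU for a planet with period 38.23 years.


a = P^(2/3) = 38.23^(2/3) = 11.3484

11.3484 AU


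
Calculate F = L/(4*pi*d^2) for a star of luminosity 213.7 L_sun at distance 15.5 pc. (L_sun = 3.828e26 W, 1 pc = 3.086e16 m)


F = L / (4*pi*d^2) = 8.180e+28 / (4*pi*(4.783e+17)^2) = 2.845e-08

2.845e-08 W/m^2


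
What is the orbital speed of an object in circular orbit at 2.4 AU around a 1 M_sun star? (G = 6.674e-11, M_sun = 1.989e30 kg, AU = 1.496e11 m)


v = sqrt(GM/r) = sqrt(6.674e-11 * 1.989e+30 / 3.590e+11) = 19228.2197

19228.2197 m/s


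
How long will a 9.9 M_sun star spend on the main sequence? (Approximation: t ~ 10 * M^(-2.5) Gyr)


t = 10 * M^(-2.5) = 10 * 9.9^(-2.5) = 0.0324

0.0324 Gyr


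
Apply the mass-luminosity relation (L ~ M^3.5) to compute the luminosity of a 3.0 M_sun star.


L/L_sun = (M/M_sun)^3.5 = 3.0^3.5 = 46.7654

46.7654 L_sun


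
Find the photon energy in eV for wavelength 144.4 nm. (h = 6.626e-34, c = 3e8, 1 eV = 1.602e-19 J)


E = hc/lambda = 6.626e-34 * 3e8 / 1.444e-07 = 1.377e-18 J = 8.593 eV

8.593 eV


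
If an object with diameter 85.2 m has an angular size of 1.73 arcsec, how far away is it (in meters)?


D = size / theta_rad, theta_rad = 1.73 * pi/(180*3600) = 8.387e-06, D = 1.016e+07

1.016e+07 m


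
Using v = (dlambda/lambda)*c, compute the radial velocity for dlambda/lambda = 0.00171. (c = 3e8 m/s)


v = (dlambda/lambda) * c = 0.00171 * 3e8 = 513000.0

513000.0 m/s


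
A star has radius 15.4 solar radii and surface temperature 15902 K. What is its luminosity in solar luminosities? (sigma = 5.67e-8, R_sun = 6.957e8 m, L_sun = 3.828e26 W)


R = 15.4 * 6.957e8 m = 1.071378e+10 m. L = 4*pi*R^2*sigma*T^4 = 4*pi*(1.071378e+10)^2 * 5.67e-8 * 15902^4 = 5.229803457e+30 W. L/L_sun = 5.229803457e+30 / 3.828e26 = 13661.9735

13661.9735 L_sun


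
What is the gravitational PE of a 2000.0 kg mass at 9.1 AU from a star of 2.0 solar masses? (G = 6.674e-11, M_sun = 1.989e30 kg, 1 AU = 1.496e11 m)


M = 2.0 * 1.989e30 kg = 3.978e+30 kg; r = 9.1 AU * 1.496e11 m/AU = 1.36136e+12 m. U = -GM*m/r = -(6.674e-11 * 3.978e+30 * 2000.0) / 1.36136e+12 = -3.900e+11

-3.900e+11 J


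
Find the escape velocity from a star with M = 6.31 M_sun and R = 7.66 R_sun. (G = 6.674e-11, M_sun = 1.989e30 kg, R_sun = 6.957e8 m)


M = 6.31 * 1.989e30 kg = 1.255059e+31 kg; R = 7.66 * 6.957e8 m = 5.329062e+09 m. v_esc = sqrt(2GM/R) = sqrt(2 * 6.674e-11 * 1.255059e+31 / 5.329062e+09) = 560679.6372

560679.6372 m/s


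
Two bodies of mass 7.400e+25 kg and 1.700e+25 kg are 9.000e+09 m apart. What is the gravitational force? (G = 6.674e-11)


F = G*m1*m2/r^2 = 6.674e-11 * 7.400e+25 * 1.700e+25 / (9.000e+09)^2 = 6.674e-11 * 1.258e+51 / 8.100e+19 = 1.037e+21

1.037e+21 N


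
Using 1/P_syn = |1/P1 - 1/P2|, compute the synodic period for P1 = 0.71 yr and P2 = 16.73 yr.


1/P_syn = |1/P1 - 1/P2| = |1/0.71 - 1/16.73| => P_syn = 0.7415

0.7415 years


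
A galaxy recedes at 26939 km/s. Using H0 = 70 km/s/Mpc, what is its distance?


d = v / H0 = 26939 / 70 = 384.8429

384.8429 Mpc


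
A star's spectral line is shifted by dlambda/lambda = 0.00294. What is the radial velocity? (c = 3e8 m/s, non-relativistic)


v = (dlambda/lambda) * c = 0.00294 * 3e8 = 882000.0

882000.0 m/s


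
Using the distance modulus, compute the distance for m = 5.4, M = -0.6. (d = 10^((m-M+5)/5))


d = 10^((m - M + 5)/5) = 10^((5.4 - -0.6 + 5)/5) = 158.4893

158.4893 pc


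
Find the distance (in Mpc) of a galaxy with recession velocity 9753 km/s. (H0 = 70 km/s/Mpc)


d = v / H0 = 9753 / 70 = 139.3286

139.3286 Mpc


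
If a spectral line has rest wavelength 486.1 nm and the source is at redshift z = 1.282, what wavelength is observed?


lam_obs = lam_emit * (1 + z) = 486.1 * (1 + 1.282) = 1109.2802

1109.2802 nm


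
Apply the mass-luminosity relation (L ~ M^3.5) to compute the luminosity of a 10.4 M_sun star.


L/L_sun = (M/M_sun)^3.5 = 10.4^3.5 = 3627.5774

3627.5774 L_sun


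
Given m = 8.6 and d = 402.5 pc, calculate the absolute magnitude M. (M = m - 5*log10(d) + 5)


M = m - 5*log10(d) + 5 = 8.6 - 5*log10(402.5) + 5 = 0.5762

0.5762


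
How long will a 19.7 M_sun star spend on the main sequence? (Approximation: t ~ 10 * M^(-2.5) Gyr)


t = 10 * M^(-2.5) = 10 * 19.7^(-2.5) = 0.0058

0.0058 Gyr


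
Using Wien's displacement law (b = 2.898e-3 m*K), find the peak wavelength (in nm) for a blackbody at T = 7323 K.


lam_max = b / T = 2.898e-3 / 7323 = 3.957e-07 m = 395.7395 nm

395.7395 nm


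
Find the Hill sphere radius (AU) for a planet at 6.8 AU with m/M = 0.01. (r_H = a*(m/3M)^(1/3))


r_H = a * (m/3M)^(1/3) = 6.8 * (0.01/3)^(1/3) = 1.0158

1.0158 AU


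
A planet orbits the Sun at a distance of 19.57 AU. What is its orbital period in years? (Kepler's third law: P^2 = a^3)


P = a^(3/2) = 19.57^1.5 = 86.5738

86.5738 years


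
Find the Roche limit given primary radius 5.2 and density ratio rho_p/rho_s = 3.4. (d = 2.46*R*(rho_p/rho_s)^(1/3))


d_Roche = 2.46 * 5.2 * 3.4^(1/3) = 19.2353

19.2353


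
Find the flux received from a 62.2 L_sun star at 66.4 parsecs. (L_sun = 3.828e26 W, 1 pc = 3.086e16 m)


F = L / (4*pi*d^2) = 2.381e+28 / (4*pi*(2.049e+18)^2) = 4.513e-10

4.513e-10 W/m^2


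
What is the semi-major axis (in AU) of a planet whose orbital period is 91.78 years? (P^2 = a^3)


a = P^(2/3) = 91.78^(2/3) = 20.3469

20.3469 AU


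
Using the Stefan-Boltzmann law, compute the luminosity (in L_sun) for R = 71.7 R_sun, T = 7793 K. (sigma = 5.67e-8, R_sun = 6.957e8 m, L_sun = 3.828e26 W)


R = 71.7 * 6.957e8 m = 4.988169e+10 m. L = 4*pi*R^2*sigma*T^4 = 4*pi*(4.988169e+10)^2 * 5.67e-8 * 7793^4 = 6.538738149e+30 W. L/L_sun = 6.538738149e+30 / 3.828e26 = 17081.3431

17081.3431 L_sun


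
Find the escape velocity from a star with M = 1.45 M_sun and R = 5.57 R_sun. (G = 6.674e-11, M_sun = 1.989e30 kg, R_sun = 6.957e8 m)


M = 1.45 * 1.989e30 kg = 2.88405e+30 kg; R = 5.57 * 6.957e8 m = 3.875049e+09 m. v_esc = sqrt(2GM/R) = sqrt(2 * 6.674e-11 * 2.88405e+30 / 3.875049e+09) = 315188.8839

315188.8839 m/s


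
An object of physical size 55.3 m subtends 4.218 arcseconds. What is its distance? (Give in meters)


D = size / theta_rad, theta_rad = 4.218 * pi/(180*3600) = 2.045e-05, D = 2.704e+06

2.704e+06 m


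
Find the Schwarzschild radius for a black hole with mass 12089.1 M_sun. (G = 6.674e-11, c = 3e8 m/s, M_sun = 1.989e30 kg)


M = 12089.1 * 1.989e30 kg = 2.40452199e+34 kg. rs = 2GM/c^2 = 2 * 6.674e-11 * 2.40452199e+34 / (3e8)^2 = 3.566e+07

3.566e+07 m


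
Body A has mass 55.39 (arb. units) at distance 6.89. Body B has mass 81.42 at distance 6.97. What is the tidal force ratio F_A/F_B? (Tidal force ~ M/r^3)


Ratio = (M1/r1^3) / (M2/r2^3) = (55.39/6.89^3) / (81.42/6.97^3) = 0.7043

0.7043


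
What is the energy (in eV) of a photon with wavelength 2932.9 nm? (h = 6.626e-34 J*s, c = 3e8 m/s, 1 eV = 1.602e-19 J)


E = hc/lambda = 6.626e-34 * 3e8 / 2.933e-06 = 6.778e-20 J = 0.4231 eV

0.4231 eV


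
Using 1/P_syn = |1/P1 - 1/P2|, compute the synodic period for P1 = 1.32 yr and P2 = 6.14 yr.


1/P_syn = |1/P1 - 1/P2| = |1/1.32 - 1/6.14| => P_syn = 1.6815

1.6815 years


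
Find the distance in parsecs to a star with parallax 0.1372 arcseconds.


d = 1/p = 1/0.1372 = 7.2886

7.2886 pc


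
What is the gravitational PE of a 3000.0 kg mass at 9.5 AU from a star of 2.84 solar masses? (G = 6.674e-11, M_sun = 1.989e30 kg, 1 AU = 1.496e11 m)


M = 2.84 * 1.989e30 kg = 5.64876e+30 kg; r = 9.5 AU * 1.496e11 m/AU = 1.4212e+12 m. U = -GM*m/r = -(6.674e-11 * 5.64876e+30 * 3000.0) / 1.4212e+12 = -7.958e+11

-7.958e+11 J


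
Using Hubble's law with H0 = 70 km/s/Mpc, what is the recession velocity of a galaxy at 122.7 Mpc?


v = H0 * d = 70 * 122.7 = 8589.0

8589.0 km/s


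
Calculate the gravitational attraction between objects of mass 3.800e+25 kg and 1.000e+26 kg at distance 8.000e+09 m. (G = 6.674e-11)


F = G*m1*m2/r^2 = 6.674e-11 * 3.800e+25 * 1.000e+26 / (8.000e+09)^2 = 6.674e-11 * 3.800e+51 / 6.400e+19 = 3.963e+21

3.963e+21 N


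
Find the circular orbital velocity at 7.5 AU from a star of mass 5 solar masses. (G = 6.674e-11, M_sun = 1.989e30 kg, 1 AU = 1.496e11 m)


v = sqrt(GM/r) = sqrt(6.674e-11 * 9.945e+30 / 1.122e+12) = 24321.9878

24321.9878 m/s


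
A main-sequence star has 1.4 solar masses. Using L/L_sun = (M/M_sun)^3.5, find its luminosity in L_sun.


L/L_sun = (M/M_sun)^3.5 = 1.4^3.5 = 3.2467

3.2467 L_sun


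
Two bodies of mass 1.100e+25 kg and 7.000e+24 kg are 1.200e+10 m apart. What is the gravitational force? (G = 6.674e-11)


F = G*m1*m2/r^2 = 6.674e-11 * 1.100e+25 * 7.000e+24 / (1.200e+10)^2 = 6.674e-11 * 7.700e+49 / 1.440e+20 = 3.569e+19

3.569e+19 N


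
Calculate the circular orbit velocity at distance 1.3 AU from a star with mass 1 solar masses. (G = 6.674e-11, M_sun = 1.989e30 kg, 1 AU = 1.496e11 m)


v = sqrt(GM/r) = sqrt(6.674e-11 * 1.989e+30 / 1.945e+11) = 26126.0059

26126.0059 m/s


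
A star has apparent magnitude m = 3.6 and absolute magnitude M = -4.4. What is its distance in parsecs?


d = 10^((m - M + 5)/5) = 10^((3.6 - -4.4 + 5)/5) = 398.1072

398.1072 pc


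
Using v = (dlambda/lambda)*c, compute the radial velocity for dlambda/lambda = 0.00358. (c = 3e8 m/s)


v = (dlambda/lambda) * c = 0.00358 * 3e8 = 1.074e+06

1.074e+06 m/s


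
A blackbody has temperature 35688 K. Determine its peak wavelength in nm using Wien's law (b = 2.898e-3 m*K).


lam_max = b / T = 2.898e-3 / 35688 = 8.120e-08 m = 81.2038 nm

81.2038 nm


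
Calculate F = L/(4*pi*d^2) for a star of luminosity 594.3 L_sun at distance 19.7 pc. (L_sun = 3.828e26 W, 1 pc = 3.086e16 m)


F = L / (4*pi*d^2) = 2.275e+29 / (4*pi*(6.079e+17)^2) = 4.898e-08

4.898e-08 W/m^2


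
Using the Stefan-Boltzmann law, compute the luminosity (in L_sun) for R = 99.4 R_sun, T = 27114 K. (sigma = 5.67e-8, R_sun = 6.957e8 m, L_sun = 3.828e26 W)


R = 99.4 * 6.957e8 m = 6.915258e+10 m. L = 4*pi*R^2*sigma*T^4 = 4*pi*(6.915258e+10)^2 * 5.67e-8 * 27114^4 = 1.841552334e+33 W. L/L_sun = 1.841552334e+33 / 3.828e26 = 4.811e+06

4.811e+06 L_sun


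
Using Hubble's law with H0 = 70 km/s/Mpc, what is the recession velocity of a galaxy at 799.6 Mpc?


v = H0 * d = 70 * 799.6 = 55972.0

55972.0 km/s


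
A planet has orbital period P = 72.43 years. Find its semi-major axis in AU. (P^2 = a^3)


a = P^(2/3) = 72.43^(2/3) = 17.3758

17.3758 AU


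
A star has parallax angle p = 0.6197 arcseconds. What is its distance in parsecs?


d = 1/p = 1/0.6197 = 1.6137

1.6137 pc


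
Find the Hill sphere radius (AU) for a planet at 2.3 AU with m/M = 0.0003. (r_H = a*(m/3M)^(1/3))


r_H = a * (m/3M)^(1/3) = 2.3 * (0.0003/3)^(1/3) = 0.1068

0.1068 AU


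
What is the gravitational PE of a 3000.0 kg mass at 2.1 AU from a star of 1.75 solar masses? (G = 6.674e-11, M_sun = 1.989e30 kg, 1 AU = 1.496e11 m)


M = 1.75 * 1.989e30 kg = 3.48075e+30 kg; r = 2.1 AU * 1.496e11 m/AU = 3.1416e+11 m. U = -GM*m/r = -(6.674e-11 * 3.48075e+30 * 3000.0) / 3.1416e+11 = -2.218e+12

-2.218e+12 J


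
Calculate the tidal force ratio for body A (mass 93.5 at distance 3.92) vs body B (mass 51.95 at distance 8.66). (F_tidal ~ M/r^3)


Ratio = (M1/r1^3) / (M2/r2^3) = (93.5/3.92^3) / (51.95/8.66^3) = 19.4054

19.4054


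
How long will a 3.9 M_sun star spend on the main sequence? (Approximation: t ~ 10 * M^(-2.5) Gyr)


t = 10 * M^(-2.5) = 10 * 3.9^(-2.5) = 0.3329

0.3329 Gyr


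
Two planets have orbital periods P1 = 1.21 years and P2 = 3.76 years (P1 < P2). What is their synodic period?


1/P_syn = |1/P1 - 1/P2| = |1/1.21 - 1/3.76| => P_syn = 1.7842

1.7842 years


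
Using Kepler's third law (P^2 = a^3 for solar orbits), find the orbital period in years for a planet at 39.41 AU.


P = a^(3/2) = 39.41^1.5 = 247.4057

247.4057 years


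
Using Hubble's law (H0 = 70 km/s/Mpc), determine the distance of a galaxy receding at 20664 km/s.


d = v / H0 = 20664 / 70 = 295.2

295.2 Mpc


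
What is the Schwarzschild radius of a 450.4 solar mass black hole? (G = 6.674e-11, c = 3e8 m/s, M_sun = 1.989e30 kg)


M = 450.4 * 1.989e30 kg = 8.958456e+32 kg. rs = 2GM/c^2 = 2 * 6.674e-11 * 8.958456e+32 / (3e8)^2 = 1.329e+06

1.329e+06 m


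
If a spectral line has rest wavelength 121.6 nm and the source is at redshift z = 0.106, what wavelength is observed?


lam_obs = lam_emit * (1 + z) = 121.6 * (1 + 0.106) = 134.4896

134.4896 nm


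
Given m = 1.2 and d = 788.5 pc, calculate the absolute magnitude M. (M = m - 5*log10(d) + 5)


M = m - 5*log10(d) + 5 = 1.2 - 5*log10(788.5) + 5 = -8.284

-8.284


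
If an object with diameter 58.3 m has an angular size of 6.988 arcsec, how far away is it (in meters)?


D = size / theta_rad, theta_rad = 6.988 * pi/(180*3600) = 3.388e-05, D = 1.721e+06

1.721e+06 m


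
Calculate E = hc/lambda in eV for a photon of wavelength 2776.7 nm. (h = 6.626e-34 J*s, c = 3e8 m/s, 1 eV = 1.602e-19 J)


E = hc/lambda = 6.626e-34 * 3e8 / 2.777e-06 = 7.159e-20 J = 0.4469 eV

0.4469 eV


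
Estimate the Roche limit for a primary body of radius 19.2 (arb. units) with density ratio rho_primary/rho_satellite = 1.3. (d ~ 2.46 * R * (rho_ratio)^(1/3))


d_Roche = 2.46 * 19.2 * 1.3^(1/3) = 51.5487

51.5487


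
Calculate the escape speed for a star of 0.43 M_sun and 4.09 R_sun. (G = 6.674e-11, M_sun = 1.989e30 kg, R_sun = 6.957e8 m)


M = 0.43 * 1.989e30 kg = 8.5527e+29 kg; R = 4.09 * 6.957e8 m = 2.845413e+09 m. v_esc = sqrt(2GM/R) = sqrt(2 * 6.674e-11 * 8.5527e+29 / 2.845413e+09) = 200302.8196

200302.8196 m/s


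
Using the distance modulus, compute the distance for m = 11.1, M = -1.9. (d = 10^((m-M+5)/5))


d = 10^((m - M + 5)/5) = 10^((11.1 - -1.9 + 5)/5) = 3981.0717

3981.0717 pc


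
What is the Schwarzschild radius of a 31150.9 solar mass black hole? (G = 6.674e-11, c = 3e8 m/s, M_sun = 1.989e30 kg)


M = 31150.9 * 1.989e30 kg = 6.19591401e+34 kg. rs = 2GM/c^2 = 2 * 6.674e-11 * 6.19591401e+34 / (3e8)^2 = 9.189e+07

9.189e+07 m


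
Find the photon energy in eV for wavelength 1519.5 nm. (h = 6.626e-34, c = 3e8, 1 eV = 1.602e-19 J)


E = hc/lambda = 6.626e-34 * 3e8 / 1.520e-06 = 1.308e-19 J = 0.8166 eV

0.8166 eV


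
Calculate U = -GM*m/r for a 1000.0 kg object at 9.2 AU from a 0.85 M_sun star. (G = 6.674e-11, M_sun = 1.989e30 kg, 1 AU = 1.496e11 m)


M = 0.85 * 1.989e30 kg = 1.69065e+30 kg; r = 9.2 AU * 1.496e11 m/AU = 1.37632e+12 m. U = -GM*m/r = -(6.674e-11 * 1.69065e+30 * 1000.0) / 1.37632e+12 = -8.198e+10

-8.198e+10 J


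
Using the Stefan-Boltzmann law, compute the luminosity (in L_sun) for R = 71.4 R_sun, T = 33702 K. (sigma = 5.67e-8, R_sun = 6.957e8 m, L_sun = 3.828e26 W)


R = 71.4 * 6.957e8 m = 4.967298e+10 m. L = 4*pi*R^2*sigma*T^4 = 4*pi*(4.967298e+10)^2 * 5.67e-8 * 33702^4 = 2.26806789e+33 W. L/L_sun = 2.26806789e+33 / 3.828e26 = 5.925e+06

5.925e+06 L_sun


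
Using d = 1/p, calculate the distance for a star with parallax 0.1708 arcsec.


d = 1/p = 1/0.1708 = 5.8548

5.8548 pc


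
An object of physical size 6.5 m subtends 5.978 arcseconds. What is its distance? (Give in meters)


D = size / theta_rad, theta_rad = 5.978 * pi/(180*3600) = 2.898e-05, D = 224275.885

224275.885 m


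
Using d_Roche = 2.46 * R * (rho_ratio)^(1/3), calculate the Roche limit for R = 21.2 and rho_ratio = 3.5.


d_Roche = 2.46 * 21.2 * 3.5^(1/3) = 79.1821

79.1821


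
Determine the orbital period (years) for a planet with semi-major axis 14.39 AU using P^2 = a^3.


P = a^(3/2) = 14.39^1.5 = 54.5872

54.5872 years


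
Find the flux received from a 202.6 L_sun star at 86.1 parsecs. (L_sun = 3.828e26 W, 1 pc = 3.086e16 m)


F = L / (4*pi*d^2) = 7.756e+28 / (4*pi*(2.657e+18)^2) = 8.742e-10

8.742e-10 W/m^2


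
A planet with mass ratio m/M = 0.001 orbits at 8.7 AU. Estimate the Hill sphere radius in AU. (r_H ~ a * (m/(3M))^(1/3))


r_H = a * (m/3M)^(1/3) = 8.7 * (0.001/3)^(1/3) = 0.6032

0.6032 AU


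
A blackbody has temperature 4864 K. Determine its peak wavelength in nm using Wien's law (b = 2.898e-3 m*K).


lam_max = b / T = 2.898e-3 / 4864 = 5.958e-07 m = 595.8059 nm

595.8059 nm


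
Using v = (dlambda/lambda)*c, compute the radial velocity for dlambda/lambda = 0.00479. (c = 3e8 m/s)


v = (dlambda/lambda) * c = 0.00479 * 3e8 = 1.437e+06

1.437e+06 m/s


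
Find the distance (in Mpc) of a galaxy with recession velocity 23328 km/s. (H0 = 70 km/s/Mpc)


d = v / H0 = 23328 / 70 = 333.2571

333.2571 Mpc


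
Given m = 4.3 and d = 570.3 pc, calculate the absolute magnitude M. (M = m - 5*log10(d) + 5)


M = m - 5*log10(d) + 5 = 4.3 - 5*log10(570.3) + 5 = -4.4805

-4.4805


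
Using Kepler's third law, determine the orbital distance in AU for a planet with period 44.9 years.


a = P^(2/3) = 44.9^(2/3) = 12.6327

12.6327 AU


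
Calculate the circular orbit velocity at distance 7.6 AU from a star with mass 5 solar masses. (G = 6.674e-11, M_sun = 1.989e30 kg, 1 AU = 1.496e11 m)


v = sqrt(GM/r) = sqrt(6.674e-11 * 9.945e+30 / 1.137e+12) = 24161.4449

24161.4449 m/s


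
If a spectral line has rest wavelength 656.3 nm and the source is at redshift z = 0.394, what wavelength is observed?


lam_obs = lam_emit * (1 + z) = 656.3 * (1 + 0.394) = 914.8822

914.8822 nm


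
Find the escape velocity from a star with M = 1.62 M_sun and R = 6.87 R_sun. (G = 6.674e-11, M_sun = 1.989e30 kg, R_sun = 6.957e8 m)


M = 1.62 * 1.989e30 kg = 3.22218e+30 kg; R = 6.87 * 6.957e8 m = 4.779459e+09 m. v_esc = sqrt(2GM/R) = sqrt(2 * 6.674e-11 * 3.22218e+30 / 4.779459e+09) = 299980.9165

299980.9165 m/s


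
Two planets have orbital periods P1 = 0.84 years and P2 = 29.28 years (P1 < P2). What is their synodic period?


1/P_syn = |1/P1 - 1/P2| = |1/0.84 - 1/29.28| => P_syn = 0.8648

0.8648 years


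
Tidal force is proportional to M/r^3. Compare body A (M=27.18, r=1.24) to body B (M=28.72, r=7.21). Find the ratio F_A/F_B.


Ratio = (M1/r1^3) / (M2/r2^3) = (27.18/1.24^3) / (28.72/7.21^3) = 186.0398

186.0398


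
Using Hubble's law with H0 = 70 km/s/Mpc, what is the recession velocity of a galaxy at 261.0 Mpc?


v = H0 * d = 70 * 261.0 = 18270.0

18270.0 km/s


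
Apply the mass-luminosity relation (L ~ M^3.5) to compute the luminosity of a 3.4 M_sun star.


L/L_sun = (M/M_sun)^3.5 = 3.4^3.5 = 72.473

72.473 L_sun


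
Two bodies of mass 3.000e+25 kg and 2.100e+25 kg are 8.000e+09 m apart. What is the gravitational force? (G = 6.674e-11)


F = G*m1*m2/r^2 = 6.674e-11 * 3.000e+25 * 2.100e+25 / (8.000e+09)^2 = 6.674e-11 * 6.300e+50 / 6.400e+19 = 6.570e+20

6.570e+20 N


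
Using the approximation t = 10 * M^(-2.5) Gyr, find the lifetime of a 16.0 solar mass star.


t = 10 * M^(-2.5) = 10 * 16.0^(-2.5) = 0.0098

0.0098 Gyr


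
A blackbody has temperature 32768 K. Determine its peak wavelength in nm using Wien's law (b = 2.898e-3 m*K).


lam_max = b / T = 2.898e-3 / 32768 = 8.844e-08 m = 88.4399 nm

88.4399 nm


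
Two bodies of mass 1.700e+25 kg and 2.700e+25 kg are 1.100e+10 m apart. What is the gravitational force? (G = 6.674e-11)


F = G*m1*m2/r^2 = 6.674e-11 * 1.700e+25 * 2.700e+25 / (1.100e+10)^2 = 6.674e-11 * 4.590e+50 / 1.210e+20 = 2.532e+20

2.532e+20 N


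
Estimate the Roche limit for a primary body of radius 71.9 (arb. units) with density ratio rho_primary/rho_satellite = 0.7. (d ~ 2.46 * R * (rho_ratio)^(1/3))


d_Roche = 2.46 * 71.9 * 0.7^(1/3) = 157.0471

157.0471


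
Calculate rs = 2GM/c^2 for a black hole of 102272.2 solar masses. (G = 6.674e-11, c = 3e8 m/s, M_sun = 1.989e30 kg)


M = 102272.2 * 1.989e30 kg = 2.034194058e+35 kg. rs = 2GM/c^2 = 2 * 6.674e-11 * 2.034194058e+35 / (3e8)^2 = 3.017e+08

3.017e+08 m


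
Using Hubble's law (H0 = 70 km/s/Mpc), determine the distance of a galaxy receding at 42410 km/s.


d = v / H0 = 42410 / 70 = 605.8571

605.8571 Mpc


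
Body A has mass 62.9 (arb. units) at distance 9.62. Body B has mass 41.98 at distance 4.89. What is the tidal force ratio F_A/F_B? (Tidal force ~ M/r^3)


Ratio = (M1/r1^3) / (M2/r2^3) = (62.9/9.62^3) / (41.98/4.89^3) = 0.1968

0.1968


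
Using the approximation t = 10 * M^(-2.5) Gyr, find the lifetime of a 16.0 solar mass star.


t = 10 * M^(-2.5) = 10 * 16.0^(-2.5) = 0.0098

0.0098 Gyr


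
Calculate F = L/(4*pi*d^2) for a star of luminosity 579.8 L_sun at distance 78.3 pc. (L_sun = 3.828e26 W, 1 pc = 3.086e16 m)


F = L / (4*pi*d^2) = 2.219e+29 / (4*pi*(2.416e+18)^2) = 3.025e-09

3.025e-09 W/m^2


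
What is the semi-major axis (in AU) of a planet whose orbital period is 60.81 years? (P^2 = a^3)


a = P^(2/3) = 60.81^(2/3) = 15.4638

15.4638 AU


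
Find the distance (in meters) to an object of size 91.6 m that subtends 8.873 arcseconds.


D = size / theta_rad, theta_rad = 8.873 * pi/(180*3600) = 4.302e-05, D = 2.129e+06

2.129e+06 m


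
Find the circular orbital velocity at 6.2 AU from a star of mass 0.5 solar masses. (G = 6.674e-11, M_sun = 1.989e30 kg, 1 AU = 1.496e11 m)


v = sqrt(GM/r) = sqrt(6.674e-11 * 9.945e+29 / 9.275e+11) = 8459.2888

8459.2888 m/s


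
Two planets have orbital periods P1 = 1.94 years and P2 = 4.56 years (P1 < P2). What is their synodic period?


1/P_syn = |1/P1 - 1/P2| = |1/1.94 - 1/4.56| => P_syn = 3.3765

3.3765 years


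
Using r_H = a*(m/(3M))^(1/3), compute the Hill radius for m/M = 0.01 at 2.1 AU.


r_H = a * (m/3M)^(1/3) = 2.1 * (0.01/3)^(1/3) = 0.3137

0.3137 AU


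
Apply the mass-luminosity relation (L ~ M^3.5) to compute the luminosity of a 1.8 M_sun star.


L/L_sun = (M/M_sun)^3.5 = 1.8^3.5 = 7.8244

7.8244 L_sun


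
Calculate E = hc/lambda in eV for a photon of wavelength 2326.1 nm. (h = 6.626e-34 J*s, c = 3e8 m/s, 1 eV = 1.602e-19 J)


E = hc/lambda = 6.626e-34 * 3e8 / 2.326e-06 = 8.546e-20 J = 0.5334 eV

0.5334 eV


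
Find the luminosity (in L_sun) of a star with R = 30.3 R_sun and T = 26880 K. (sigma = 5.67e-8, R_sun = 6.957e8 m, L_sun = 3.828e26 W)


R = 30.3 * 6.957e8 m = 2.107971e+10 m. L = 4*pi*R^2*sigma*T^4 = 4*pi*(2.107971e+10)^2 * 5.67e-8 * 26880^4 = 1.652872082e+32 W. L/L_sun = 1.652872082e+32 / 3.828e26 = 431784.7653

431784.7653 L_sun


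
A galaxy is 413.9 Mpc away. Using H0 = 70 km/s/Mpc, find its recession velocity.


v = H0 * d = 70 * 413.9 = 28973.0

28973.0 km/s


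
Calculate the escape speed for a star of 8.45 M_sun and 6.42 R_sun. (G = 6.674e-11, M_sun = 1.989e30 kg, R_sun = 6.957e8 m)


M = 8.45 * 1.989e30 kg = 1.680705e+31 kg; R = 6.42 * 6.957e8 m = 4.466394e+09 m. v_esc = sqrt(2GM/R) = sqrt(2 * 6.674e-11 * 1.680705e+31 / 4.466394e+09) = 708721.0455

708721.0455 m/s


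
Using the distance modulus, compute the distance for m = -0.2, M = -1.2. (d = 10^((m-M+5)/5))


d = 10^((m - M + 5)/5) = 10^((-0.2 - -1.2 + 5)/5) = 15.8489

15.8489 pc


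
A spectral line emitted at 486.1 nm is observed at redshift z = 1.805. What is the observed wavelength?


lam_obs = lam_emit * (1 + z) = 486.1 * (1 + 1.805) = 1363.5105

1363.5105 nm


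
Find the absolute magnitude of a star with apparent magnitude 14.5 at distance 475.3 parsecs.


M = m - 5*log10(d) + 5 = 14.5 - 5*log10(475.3) + 5 = 6.1152

6.1152


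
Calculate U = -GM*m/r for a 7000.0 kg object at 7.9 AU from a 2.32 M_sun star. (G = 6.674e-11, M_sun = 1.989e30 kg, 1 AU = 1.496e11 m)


M = 2.32 * 1.989e30 kg = 4.61448e+30 kg; r = 7.9 AU * 1.496e11 m/AU = 1.18184e+12 m. U = -GM*m/r = -(6.674e-11 * 4.61448e+30 * 7000.0) / 1.18184e+12 = -1.824e+12

-1.824e+12 J


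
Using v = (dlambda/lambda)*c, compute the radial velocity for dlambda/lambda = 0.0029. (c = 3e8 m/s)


v = (dlambda/lambda) * c = 0.0029 * 3e8 = 870000.0

870000.0 m/s


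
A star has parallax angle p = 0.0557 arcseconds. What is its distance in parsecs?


d = 1/p = 1/0.0557 = 17.9533

17.9533 pc


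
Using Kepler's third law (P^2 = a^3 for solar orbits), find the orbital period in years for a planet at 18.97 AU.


P = a^(3/2) = 18.97^1.5 = 82.623

82.623 years


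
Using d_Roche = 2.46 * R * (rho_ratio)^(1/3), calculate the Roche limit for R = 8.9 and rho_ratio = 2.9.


d_Roche = 2.46 * 8.9 * 2.9^(1/3) = 31.2218

31.2218


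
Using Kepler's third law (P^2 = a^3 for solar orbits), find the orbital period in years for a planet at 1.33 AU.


P = a^(3/2) = 1.33^1.5 = 1.5338

1.5338 years
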